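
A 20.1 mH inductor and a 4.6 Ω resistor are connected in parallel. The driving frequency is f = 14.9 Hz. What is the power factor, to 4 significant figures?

0.3786

ω = 2πf = 93.62 rad/s
X_L = ωL = 1.882 Ω
Parallel: admittances add. Y = 1/R + 1/(jωL)
Y = (0.2174 − j0.5314) S
|Y| = 0.5742 S → |Z| = 1/|Y| = 1.742 Ω, ∠Z = −∠Y = 67.75°
cos φ = cos(67.75°) = 0.3786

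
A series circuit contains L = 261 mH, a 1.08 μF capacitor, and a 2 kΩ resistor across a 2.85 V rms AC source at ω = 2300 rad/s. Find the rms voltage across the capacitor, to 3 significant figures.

0.571 V

X_L = ωL = 600 Ω
X_C = 1/(ωC) = 403 Ω
Net reactance X = X_L − X_C = 198 Ω
Z = 2000 + j198 Ω
|Z| = √(2000² + 198²) = 2010 Ω
I = V/|Z| = 1.42 mA
V_C = I·|Z_C| = 0.00142 × 403 = 0.571 V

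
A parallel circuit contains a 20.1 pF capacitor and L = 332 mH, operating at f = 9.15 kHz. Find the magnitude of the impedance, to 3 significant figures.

19500 Ω

ω = 2πf = 57490 rad/s
X_L = ωL = 19100 Ω
X_C = 1/(ωC) = 865000 Ω
Parallel: admittances add. Y = 1/(jωL) + jωC
Y = (0 − j5.12e-05) S
|Y| = 5.12e-05 S → |Z| = 1/|Y| = 19500 Ω, ∠Z = −∠Y = 90.0°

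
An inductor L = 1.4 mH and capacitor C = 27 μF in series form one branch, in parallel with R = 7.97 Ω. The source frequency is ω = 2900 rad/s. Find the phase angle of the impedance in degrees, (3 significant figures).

X_L = ωL = 4.06 Ω
X_C = 1/(ωC) = 12.8 Ω
Branch 1: Z₁ = R = 7.97 Ω
Branch 2 (series LC): Z₂ = j(X_L − X_C) = −j8.71 Ω
Parallel: Z = Z₁Z₂/(Z₁+Z₂), |Z| = 5.88 Ω, ∠Z = -42.5°

-42.5°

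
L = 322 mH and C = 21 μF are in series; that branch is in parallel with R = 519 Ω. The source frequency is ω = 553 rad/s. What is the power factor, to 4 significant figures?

X_L = ωL = 178.1 Ω
X_C = 1/(ωC) = 86.11 Ω
Branch 1: Z₁ = R = 519.0 Ω
Branch 2 (series LC): Z₂ = j(X_L − X_C) = j91.96 Ω
Parallel: Z = Z₁Z₂/(Z₁+Z₂), |Z| = 90.55 Ω, ∠Z = 79.95°
cos φ = cos(79.95°) = 0.1745

0.1745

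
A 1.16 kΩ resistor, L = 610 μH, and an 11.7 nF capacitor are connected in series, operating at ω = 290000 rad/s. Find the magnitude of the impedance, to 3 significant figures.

1170 Ω

X_L = ωL = 177 Ω
X_C = 1/(ωC) = 295 Ω
Net reactance X = X_L − X_C = -118 Ω
Z = 1160 − j118 Ω
|Z| = √(1160² + 118²) = 1170 Ω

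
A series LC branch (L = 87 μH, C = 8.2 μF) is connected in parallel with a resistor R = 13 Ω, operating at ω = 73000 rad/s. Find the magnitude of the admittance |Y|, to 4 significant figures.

227.1 mS

X_L = ωL = 6.351 Ω
X_C = 1/(ωC) = 1.671 Ω
Branch 1: Z₁ = R = 13.00 Ω
Branch 2 (series LC): Z₂ = j(X_L − X_C) = j4.680 Ω
Parallel: Z = Z₁Z₂/(Z₁+Z₂), |Z| = 4.404 Ω, ∠Z = 70.20°
|Y| = 1/|Z| = 227.1 mS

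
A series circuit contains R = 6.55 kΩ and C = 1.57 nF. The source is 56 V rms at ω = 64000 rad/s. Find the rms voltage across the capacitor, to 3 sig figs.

46.8 V

X_C = 1/(ωC) = 9950 Ω
Z = 6550 − j9950 Ω
|Z| = √(6550² + 9950²) = 11900 Ω
I = V/|Z| = 4.70 mA
V_C = I·|Z_C| = 0.00470 × 9950 = 46.8 V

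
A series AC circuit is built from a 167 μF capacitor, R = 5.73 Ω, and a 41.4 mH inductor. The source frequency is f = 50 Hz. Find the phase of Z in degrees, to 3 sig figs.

-46.6°

ω = 2πf = 314.2 rad/s
X_L = ωL = 13.0 Ω
X_C = 1/(ωC) = 19.1 Ω
Net reactance X = X_L − X_C = -6.05 Ω
Z = 5.73 − j6.05 Ω
|Z| = √(5.73² + 6.05²) = 8.34 Ω
∠Z = arctan(-6.05/5.73) = -46.6°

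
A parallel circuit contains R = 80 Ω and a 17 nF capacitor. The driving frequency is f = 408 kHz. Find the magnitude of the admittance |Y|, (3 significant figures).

45.3 mS

ω = 2πf = 2.564e+06 rad/s
X_C = 1/(ωC) = 22.9 Ω
Parallel: admittances add. Y = 1/R + jωC
Y = (0.0125 + j0.0436) S
|Y| = 0.0453 S → |Z| = 1/|Y| = 22.1 Ω, ∠Z = −∠Y = -74.0°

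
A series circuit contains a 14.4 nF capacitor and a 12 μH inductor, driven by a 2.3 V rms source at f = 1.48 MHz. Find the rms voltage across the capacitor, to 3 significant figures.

ω = 2πf = 9.299e+06 rad/s
X_L = ωL = 112 Ω
X_C = 1/(ωC) = 7.47 Ω
Net reactance X = X_L − X_C = 104 Ω
Z = j104 Ω
|Z| = √(0² + 104²) = 104 Ω
I = V/|Z| = 22.1 mA
V_C = I·|Z_C| = 0.0221 × 7.47 = 0.165 V

0.165 V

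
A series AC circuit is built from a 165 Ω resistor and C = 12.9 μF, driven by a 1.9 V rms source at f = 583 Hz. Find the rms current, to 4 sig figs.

ω = 2πf = 3663 rad/s
X_C = 1/(ωC) = 21.16 Ω
Z = 165.0 − j21.16 Ω
|Z| = √(165.0² + 21.16²) = 166.4 Ω
I = V/|Z| = 1.9/166.4 = 11.42 mA

11.42 mA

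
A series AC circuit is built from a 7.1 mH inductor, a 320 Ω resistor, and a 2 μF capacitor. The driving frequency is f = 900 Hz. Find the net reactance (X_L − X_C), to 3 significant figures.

-48.3 Ω

ω = 2πf = 5655 rad/s
X_L = ωL = 40.1 Ω
X_C = 1/(ωC) = 88.4 Ω
X = 40.1 − 88.4 = -48.3 Ω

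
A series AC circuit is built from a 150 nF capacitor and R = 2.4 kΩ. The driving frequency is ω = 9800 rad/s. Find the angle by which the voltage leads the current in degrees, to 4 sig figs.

-15.83°

X_C = 1/(ωC) = 680.3 Ω
Z = 2400 − j680.3 Ω
|Z| = √(2400² + 680.3²) = 2495 Ω
∠Z = arctan(-680.3/2400) = -15.83°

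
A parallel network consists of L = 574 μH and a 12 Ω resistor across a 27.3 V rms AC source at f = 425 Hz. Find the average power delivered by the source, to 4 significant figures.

62.11 W

ω = 2πf = 2670 rad/s
X_L = ωL = 1.533 Ω
Parallel: admittances add. Y = 1/R + 1/(jωL)
Y = (0.08333 − j0.6524) S
|Y| = 0.6577 S → |Z| = 1/|Y| = 1.520 Ω, ∠Z = −∠Y = 82.72°
I = V/|Z| = 17.96 A
P = VI cos φ = 27.3 × 17.96 × cos(82.72°) = 62.11 W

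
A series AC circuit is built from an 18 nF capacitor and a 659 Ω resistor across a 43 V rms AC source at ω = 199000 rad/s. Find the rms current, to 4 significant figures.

60.08 mA

X_C = 1/(ωC) = 279.2 Ω
Z = 659.0 − j279.2 Ω
|Z| = √(659.0² + 279.2²) = 715.7 Ω
I = V/|Z| = 43/715.7 = 60.08 mA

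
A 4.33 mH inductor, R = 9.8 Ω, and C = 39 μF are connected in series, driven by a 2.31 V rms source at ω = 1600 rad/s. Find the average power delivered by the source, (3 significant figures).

X_L = ωL = 6.93 Ω
X_C = 1/(ωC) = 16.0 Ω
Net reactance X = X_L − X_C = -9.10 Ω
Z = 9.80 − j9.10 Ω
|Z| = √(9.80² + 9.10²) = 13.4 Ω
∠Z = arctan(-9.10/9.80) = -42.9°
I = V/|Z| = 173 mA
P = VI cos φ = 2.31 × 0.173 × cos(-42.9°) = 292 mW

292 mW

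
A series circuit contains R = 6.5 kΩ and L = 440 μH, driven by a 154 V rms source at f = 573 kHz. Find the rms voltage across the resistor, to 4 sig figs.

149.6 V

ω = 2πf = 3.6e+06 rad/s
X_L = ωL = 1584 Ω
Z = 6500 + j1584 Ω
|Z| = √(6500² + 1584²) = 6690 Ω
I = V/|Z| = 23.02 mA
V_R = I·|Z_R| = 0.02302 × 6500 = 149.6 V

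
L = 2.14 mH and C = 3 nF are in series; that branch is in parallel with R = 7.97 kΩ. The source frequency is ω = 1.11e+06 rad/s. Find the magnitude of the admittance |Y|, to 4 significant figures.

X_L = ωL = 2375 Ω
X_C = 1/(ωC) = 300.3 Ω
Branch 1: Z₁ = R = 7970 Ω
Branch 2 (series LC): Z₂ = j(X_L − X_C) = j2075 Ω
Parallel: Z = Z₁Z₂/(Z₁+Z₂), |Z| = 2008 Ω, ∠Z = 75.41°
|Y| = 1/|Z| = 498.0 μS

498.0 μS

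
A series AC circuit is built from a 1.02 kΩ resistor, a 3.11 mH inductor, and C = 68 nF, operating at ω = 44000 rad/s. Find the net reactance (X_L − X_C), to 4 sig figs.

X_L = ωL = 136.8 Ω
X_C = 1/(ωC) = 334.2 Ω
X = 136.8 − 334.2 = -197.4 Ω

-197.4 Ω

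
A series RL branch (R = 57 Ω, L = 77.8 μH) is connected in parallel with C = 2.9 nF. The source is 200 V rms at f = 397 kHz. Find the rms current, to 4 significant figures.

ω = 2πf = 2.494e+06 rad/s
X_L = ωL = 194.1 Ω
X_C = 1/(ωC) = 138.2 Ω
Branch 1 (R+jX_L): Z₁ = 57.00 + j194.1 Ω, |Z₁| = 202.3 Ω
Branch 2 (−jX_C): Z₂ = −j138.2 Ω
Parallel: Z = Z₁Z₂/(Z₁+Z₂), |Z| = 350.5 Ω, ∠Z = -60.77°
I = V/|Z| = 200/350.5 = 570.7 mA

570.7 mA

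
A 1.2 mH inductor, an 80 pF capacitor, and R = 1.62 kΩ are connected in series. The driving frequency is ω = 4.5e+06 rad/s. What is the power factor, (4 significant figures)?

X_L = ωL = 5400 Ω
X_C = 1/(ωC) = 2778 Ω
Net reactance X = X_L − X_C = 2622 Ω
Z = 1620 + j2622 Ω
|Z| = √(1620² + 2622²) = 3082 Ω
∠Z = arctan(2622/1620) = 58.29°
cos φ = cos(58.29°) = 0.5256

0.5256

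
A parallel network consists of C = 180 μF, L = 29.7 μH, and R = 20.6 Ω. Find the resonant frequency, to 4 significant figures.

ω₀ = 1/√(LC) = 1/√(2.97e-05 × 0.00018) = 13680 rad/s
f₀ = ω₀/(2π) = 2.177 kHz

2.177 kHz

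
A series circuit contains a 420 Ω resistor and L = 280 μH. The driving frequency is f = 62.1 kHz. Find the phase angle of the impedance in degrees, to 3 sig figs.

14.6°

ω = 2πf = 390200 rad/s
X_L = ωL = 109 Ω
Z = 420 + j109 Ω
|Z| = √(420² + 109²) = 434 Ω
∠Z = arctan(109/420) = 14.6°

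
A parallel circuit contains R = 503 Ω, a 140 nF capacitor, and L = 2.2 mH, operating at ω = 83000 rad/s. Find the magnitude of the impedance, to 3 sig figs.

X_L = ωL = 183 Ω
X_C = 1/(ωC) = 86.1 Ω
Parallel: admittances add. Y = 1/R + 1/(jωL) + jωC
Y = (0.00199 + j0.00614) S
|Y| = 0.00646 S → |Z| = 1/|Y| = 155 Ω, ∠Z = −∠Y = -72.1°

155 Ω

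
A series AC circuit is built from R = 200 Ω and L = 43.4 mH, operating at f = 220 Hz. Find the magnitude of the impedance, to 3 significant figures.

209 Ω

ω = 2πf = 1382 rad/s
X_L = ωL = 60.0 Ω
Z = 200 + j60.0 Ω
|Z| = √(200² + 60.0²) = 209 Ω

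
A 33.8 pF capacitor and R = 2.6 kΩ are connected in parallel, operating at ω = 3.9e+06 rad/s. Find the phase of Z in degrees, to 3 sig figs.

X_C = 1/(ωC) = 7590 Ω
Parallel: admittances add. Y = 1/R + jωC
Y = (0.000385 + j0.000132) S
|Y| = 0.000407 S → |Z| = 1/|Y| = 2460 Ω, ∠Z = −∠Y = -18.9°

-18.9°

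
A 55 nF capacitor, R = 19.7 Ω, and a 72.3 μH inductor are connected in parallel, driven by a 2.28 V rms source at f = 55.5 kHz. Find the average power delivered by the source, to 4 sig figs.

263.9 mW

ω = 2πf = 348700 rad/s
X_L = ωL = 25.21 Ω
X_C = 1/(ωC) = 52.14 Ω
Parallel: admittances add. Y = 1/R + 1/(jωL) + jωC
Y = (0.05076 − j0.02048) S
|Y| = 0.05474 S → |Z| = 1/|Y| = 18.27 Ω, ∠Z = −∠Y = 21.98°
I = V/|Z| = 124.8 mA
P = VI cos φ = 2.28 × 0.1248 × cos(21.98°) = 263.9 mW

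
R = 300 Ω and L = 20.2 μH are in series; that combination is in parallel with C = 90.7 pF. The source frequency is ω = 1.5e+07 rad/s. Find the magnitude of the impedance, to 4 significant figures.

X_L = ωL = 303.0 Ω
X_C = 1/(ωC) = 735.0 Ω
Branch 1 (R+jX_L): Z₁ = 300.0 + j303.0 Ω, |Z₁| = 426.4 Ω
Branch 2 (−jX_C): Z₂ = −j735.0 Ω
Parallel: Z = Z₁Z₂/(Z₁+Z₂), |Z| = 595.9 Ω, ∠Z = 10.51°

595.9 Ω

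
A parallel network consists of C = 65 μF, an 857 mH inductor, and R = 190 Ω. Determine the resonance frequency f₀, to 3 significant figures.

21.3 Hz

ω₀ = 1/√(LC) = 1/√(0.857 × 6.5e-05) = 134.0 rad/s
f₀ = ω₀/(2π) = 21.3 Hz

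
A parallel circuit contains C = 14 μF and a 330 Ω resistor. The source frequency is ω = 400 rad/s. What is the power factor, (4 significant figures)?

X_C = 1/(ωC) = 178.6 Ω
Parallel: admittances add. Y = 1/R + jωC
Y = (0.003030 + j0.005600) S
|Y| = 0.006367 S → |Z| = 1/|Y| = 157.1 Ω, ∠Z = −∠Y = -61.58°
cos φ = cos(-61.58°) = 0.4759

0.4759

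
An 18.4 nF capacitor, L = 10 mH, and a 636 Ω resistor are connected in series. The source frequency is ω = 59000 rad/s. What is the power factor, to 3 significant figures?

X_L = ωL = 590 Ω
X_C = 1/(ωC) = 921 Ω
Net reactance X = X_L − X_C = -331 Ω
Z = 636 − j331 Ω
|Z| = √(636² + 331²) = 717 Ω
∠Z = arctan(-331/636) = -27.5°
cos φ = cos(-27.5°) = 0.887

0.887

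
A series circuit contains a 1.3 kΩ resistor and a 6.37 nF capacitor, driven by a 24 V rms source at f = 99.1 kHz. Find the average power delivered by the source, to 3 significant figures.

ω = 2πf = 622700 rad/s
X_C = 1/(ωC) = 252 Ω
Z = 1300 − j252 Ω
|Z| = √(1300² + 252²) = 1320 Ω
∠Z = arctan(-252/1300) = -11.0°
I = V/|Z| = 18.1 mA
P = VI cos φ = 24 × 0.0181 × cos(-11.0°) = 427 mW

427 mW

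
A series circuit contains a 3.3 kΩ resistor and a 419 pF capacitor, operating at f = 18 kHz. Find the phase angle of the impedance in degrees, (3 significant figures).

ω = 2πf = 113100 rad/s
X_C = 1/(ωC) = 21100 Ω
Z = 3300 − j21100 Ω
|Z| = √(3300² + 21100²) = 21400 Ω
∠Z = arctan(-21100/3300) = -81.1°

-81.1°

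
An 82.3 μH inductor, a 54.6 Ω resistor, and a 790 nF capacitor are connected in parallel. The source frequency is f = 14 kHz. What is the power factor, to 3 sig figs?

ω = 2πf = 87960 rad/s
X_L = ωL = 7.24 Ω
X_C = 1/(ωC) = 14.4 Ω
Parallel: admittances add. Y = 1/R + 1/(jωL) + jωC
Y = (0.0183 − j0.0686) S
|Y| = 0.0710 S → |Z| = 1/|Y| = 14.1 Ω, ∠Z = −∠Y = 75.1°
cos φ = cos(75.1°) = 0.258

0.258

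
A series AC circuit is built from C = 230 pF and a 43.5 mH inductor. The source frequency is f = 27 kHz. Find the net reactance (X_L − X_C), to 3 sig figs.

-18200 Ω

ω = 2πf = 169600 rad/s
X_L = ωL = 7380 Ω
X_C = 1/(ωC) = 25600 Ω
X = 7380 − 25600 = -18200 Ω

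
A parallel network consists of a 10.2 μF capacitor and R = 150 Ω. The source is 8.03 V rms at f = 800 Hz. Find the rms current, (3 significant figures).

ω = 2πf = 5027 rad/s
X_C = 1/(ωC) = 19.5 Ω
Parallel: admittances add. Y = 1/R + jωC
Y = (0.00667 + j0.0513) S
|Y| = 0.0517 S → |Z| = 1/|Y| = 19.3 Ω, ∠Z = −∠Y = -82.6°
I = V/|Z| = 8.03/19.3 = 415 mA

415 mA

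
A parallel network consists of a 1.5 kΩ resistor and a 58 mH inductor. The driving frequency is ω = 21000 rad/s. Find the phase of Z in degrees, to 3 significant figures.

50.9°

X_L = ωL = 1220 Ω
Parallel: admittances add. Y = 1/R + 1/(jωL)
Y = (0.000667 − j0.000821) S
|Y| = 0.00106 S → |Z| = 1/|Y| = 946 Ω, ∠Z = −∠Y = 50.9°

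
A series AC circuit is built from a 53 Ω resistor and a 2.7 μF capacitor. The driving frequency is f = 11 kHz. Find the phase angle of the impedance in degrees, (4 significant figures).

ω = 2πf = 69120 rad/s
X_C = 1/(ωC) = 5.359 Ω
Z = 53.00 − j5.359 Ω
|Z| = √(53.00² + 5.359²) = 53.27 Ω
∠Z = arctan(-5.359/53.00) = -5.773°

-5.773°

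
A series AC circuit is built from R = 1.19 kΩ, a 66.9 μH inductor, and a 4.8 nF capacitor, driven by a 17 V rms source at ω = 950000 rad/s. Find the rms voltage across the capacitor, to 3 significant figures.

X_L = ωL = 63.6 Ω
X_C = 1/(ωC) = 219 Ω
Net reactance X = X_L − X_C = -156 Ω
Z = 1190 − j156 Ω
|Z| = √(1190² + 156²) = 1200 Ω
I = V/|Z| = 14.2 mA
V_C = I·|Z_C| = 0.0142 × 219 = 3.11 V

3.11 V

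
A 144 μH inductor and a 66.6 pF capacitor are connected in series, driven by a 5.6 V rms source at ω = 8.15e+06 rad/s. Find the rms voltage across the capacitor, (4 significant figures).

X_L = ωL = 1174 Ω
X_C = 1/(ωC) = 1842 Ω
Net reactance X = X_L − X_C = -668.7 Ω
Z = − j668.7 Ω
|Z| = √(0² + 668.7²) = 668.7 Ω
I = V/|Z| = 8.374 mA
V_C = I·|Z_C| = 0.008374 × 1842 = 15.43 V

15.43 V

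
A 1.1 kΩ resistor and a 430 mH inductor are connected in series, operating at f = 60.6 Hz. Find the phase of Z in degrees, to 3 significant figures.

ω = 2πf = 380.8 rad/s
X_L = ωL = 164 Ω
Z = 1100 + j164 Ω
|Z| = √(1100² + 164²) = 1110 Ω
∠Z = arctan(164/1100) = 8.47°

8.47°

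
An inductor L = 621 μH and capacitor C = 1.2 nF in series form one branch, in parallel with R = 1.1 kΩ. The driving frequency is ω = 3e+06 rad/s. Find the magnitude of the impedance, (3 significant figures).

904 Ω

X_L = ωL = 1860 Ω
X_C = 1/(ωC) = 278 Ω
Branch 1: Z₁ = R = 1100 Ω
Branch 2 (series LC): Z₂ = j(X_L − X_C) = j1590 Ω
Parallel: Z = Z₁Z₂/(Z₁+Z₂), |Z| = 904 Ω, ∠Z = 34.8°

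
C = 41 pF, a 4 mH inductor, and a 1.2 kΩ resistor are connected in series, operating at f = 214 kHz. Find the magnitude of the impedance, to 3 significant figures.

ω = 2πf = 1.345e+06 rad/s
X_L = ωL = 5380 Ω
X_C = 1/(ωC) = 18100 Ω
Net reactance X = X_L − X_C = -12800 Ω
Z = 1200 − j12800 Ω
|Z| = √(1200² + 12800²) = 12800 Ω

12800 Ω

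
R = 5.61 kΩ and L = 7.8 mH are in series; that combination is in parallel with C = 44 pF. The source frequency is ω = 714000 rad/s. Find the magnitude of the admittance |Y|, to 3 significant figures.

107 μS

X_L = ωL = 5570 Ω
X_C = 1/(ωC) = 31800 Ω
Branch 1 (R+jX_L): Z₁ = 5610 + j5570 Ω, |Z₁| = 7900 Ω
Branch 2 (−jX_C): Z₂ = −j31800 Ω
Parallel: Z = Z₁Z₂/(Z₁+Z₂), |Z| = 9370 Ω, ∠Z = 32.7°
|Y| = 1/|Z| = 107 μS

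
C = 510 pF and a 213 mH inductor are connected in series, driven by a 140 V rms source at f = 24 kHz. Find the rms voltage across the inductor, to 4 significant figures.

ω = 2πf = 150800 rad/s
X_L = ωL = 32120 Ω
X_C = 1/(ωC) = 13000 Ω
Net reactance X = X_L − X_C = 19120 Ω
Z = j19120 Ω
|Z| = √(0² + 19120²) = 19120 Ω
I = V/|Z| = 7.323 mA
V_L = I·|Z_L| = 0.007323 × 32120 = 235.2 V

235.2 V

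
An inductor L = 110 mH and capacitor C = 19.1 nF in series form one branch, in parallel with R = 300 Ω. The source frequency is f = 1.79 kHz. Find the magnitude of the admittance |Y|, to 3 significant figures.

3.35 mS

ω = 2πf = 11250 rad/s
X_L = ωL = 1240 Ω
X_C = 1/(ωC) = 4660 Ω
Branch 1: Z₁ = R = 300 Ω
Branch 2 (series LC): Z₂ = j(X_L − X_C) = −j3420 Ω
Parallel: Z = Z₁Z₂/(Z₁+Z₂), |Z| = 299 Ω, ∠Z = -5.02°
|Y| = 1/|Z| = 3.35 mS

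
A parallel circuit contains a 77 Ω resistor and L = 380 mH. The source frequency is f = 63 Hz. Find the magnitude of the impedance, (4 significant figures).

68.54 Ω

ω = 2πf = 395.8 rad/s
X_L = ωL = 150.4 Ω
Parallel: admittances add. Y = 1/R + 1/(jωL)
Y = (0.01299 − j0.006648) S
|Y| = 0.01459 S → |Z| = 1/|Y| = 68.54 Ω, ∠Z = −∠Y = 27.11°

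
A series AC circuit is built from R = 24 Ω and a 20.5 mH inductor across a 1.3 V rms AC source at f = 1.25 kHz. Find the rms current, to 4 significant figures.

ω = 2πf = 7854 rad/s
X_L = ωL = 161.0 Ω
Z = 24.00 + j161.0 Ω
|Z| = √(24.00² + 161.0²) = 162.8 Ω
I = V/|Z| = 1.3/162.8 = 7.986 mA

7.986 mA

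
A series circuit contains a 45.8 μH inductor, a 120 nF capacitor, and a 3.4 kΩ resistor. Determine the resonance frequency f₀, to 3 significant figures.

67.9 kHz

ω₀ = 1/√(LC) = 1/√(4.58e-05 × 1.2e-07) = 426600 rad/s
f₀ = ω₀/(2π) = 67.9 kHz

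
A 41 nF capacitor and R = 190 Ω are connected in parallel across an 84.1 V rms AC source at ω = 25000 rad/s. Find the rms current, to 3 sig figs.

451 mA

X_C = 1/(ωC) = 976 Ω
Parallel: admittances add. Y = 1/R + jωC
Y = (0.00526 + j0.00103) S
|Y| = 0.00536 S → |Z| = 1/|Y| = 186 Ω, ∠Z = −∠Y = -11.0°
I = V/|Z| = 84.1/186 = 451 mA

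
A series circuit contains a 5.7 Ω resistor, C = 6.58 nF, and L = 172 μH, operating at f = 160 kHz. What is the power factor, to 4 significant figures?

0.2536

ω = 2πf = 1.005e+06 rad/s
X_L = ωL = 172.9 Ω
X_C = 1/(ωC) = 151.2 Ω
Net reactance X = X_L − X_C = 21.74 Ω
Z = 5.700 + j21.74 Ω
|Z| = √(5.700² + 21.74²) = 22.48 Ω
∠Z = arctan(21.74/5.700) = 75.31°
cos φ = cos(75.31°) = 0.2536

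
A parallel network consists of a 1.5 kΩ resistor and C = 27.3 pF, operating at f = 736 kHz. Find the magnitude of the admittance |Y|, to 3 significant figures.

679 μS

ω = 2πf = 4.624e+06 rad/s
X_C = 1/(ωC) = 7920 Ω
Parallel: admittances add. Y = 1/R + jωC
Y = (0.000667 + j0.000126) S
|Y| = 0.000679 S → |Z| = 1/|Y| = 1470 Ω, ∠Z = −∠Y = -10.7°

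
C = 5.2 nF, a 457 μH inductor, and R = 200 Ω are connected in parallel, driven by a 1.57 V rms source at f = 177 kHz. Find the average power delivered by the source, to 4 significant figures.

ω = 2πf = 1.112e+06 rad/s
X_L = ωL = 508.2 Ω
X_C = 1/(ωC) = 172.9 Ω
Parallel: admittances add. Y = 1/R + 1/(jωL) + jωC
Y = (0.005000 + j0.003815) S
|Y| = 0.006290 S → |Z| = 1/|Y| = 159.0 Ω, ∠Z = −∠Y = -37.35°
I = V/|Z| = 9.875 mA
P = VI cos φ = 1.57 × 0.009875 × cos(-37.35°) = 12.32 mW

12.32 mW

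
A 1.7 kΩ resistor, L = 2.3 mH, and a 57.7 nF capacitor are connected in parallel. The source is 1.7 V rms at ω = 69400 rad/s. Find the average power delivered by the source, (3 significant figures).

1.70 mW

X_L = ωL = 160 Ω
X_C = 1/(ωC) = 250 Ω
Parallel: admittances add. Y = 1/R + 1/(jωL) + jωC
Y = (0.000588 − j0.00226) S
|Y| = 0.00234 S → |Z| = 1/|Y| = 428 Ω, ∠Z = −∠Y = 75.4°
I = V/|Z| = 3.97 mA
P = VI cos φ = 1.7 × 0.00397 × cos(75.4°) = 1.70 mW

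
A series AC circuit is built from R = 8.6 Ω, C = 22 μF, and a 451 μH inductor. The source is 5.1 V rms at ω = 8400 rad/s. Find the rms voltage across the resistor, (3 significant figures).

5.01 V

X_L = ωL = 3.79 Ω
X_C = 1/(ωC) = 5.41 Ω
Net reactance X = X_L − X_C = -1.62 Ω
Z = 8.60 − j1.62 Ω
|Z| = √(8.60² + 1.62²) = 8.75 Ω
I = V/|Z| = 583 mA
V_R = I·|Z_R| = 0.583 × 8.60 = 5.01 V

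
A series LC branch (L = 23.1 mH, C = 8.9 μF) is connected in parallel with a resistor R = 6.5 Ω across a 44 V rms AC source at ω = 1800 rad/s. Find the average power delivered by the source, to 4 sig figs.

297.8 W

X_L = ωL = 41.58 Ω
X_C = 1/(ωC) = 62.42 Ω
Branch 1: Z₁ = R = 6.500 Ω
Branch 2 (series LC): Z₂ = j(X_L − X_C) = −j20.84 Ω
Parallel: Z = Z₁Z₂/(Z₁+Z₂), |Z| = 6.205 Ω, ∠Z = -17.32°
I = V/|Z| = 7.091 A
P = VI cos φ = 44 × 7.091 × cos(-17.32°) = 297.8 W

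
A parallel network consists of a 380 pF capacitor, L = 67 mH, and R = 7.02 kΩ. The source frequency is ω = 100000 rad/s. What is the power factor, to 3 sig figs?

0.788

X_L = ωL = 6700 Ω
X_C = 1/(ωC) = 26300 Ω
Parallel: admittances add. Y = 1/R + 1/(jωL) + jωC
Y = (0.000142 − j0.000111) S
|Y| = 0.000181 S → |Z| = 1/|Y| = 5530 Ω, ∠Z = −∠Y = 38.0°
cos φ = cos(38.0°) = 0.788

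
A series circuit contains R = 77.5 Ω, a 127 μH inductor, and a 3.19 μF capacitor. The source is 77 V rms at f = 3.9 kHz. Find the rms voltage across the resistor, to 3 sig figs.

ω = 2πf = 24500 rad/s
X_L = ωL = 3.11 Ω
X_C = 1/(ωC) = 12.8 Ω
Net reactance X = X_L − X_C = -9.68 Ω
Z = 77.5 − j9.68 Ω
|Z| = √(77.5² + 9.68²) = 78.1 Ω
I = V/|Z| = 986 mA
V_R = I·|Z_R| = 0.986 × 77.5 = 76.4 V

76.4 V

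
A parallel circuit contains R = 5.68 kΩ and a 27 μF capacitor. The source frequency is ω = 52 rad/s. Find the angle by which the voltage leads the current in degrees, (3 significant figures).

X_C = 1/(ωC) = 712 Ω
Parallel: admittances add. Y = 1/R + jωC
Y = (0.000176 + j0.00140) S
|Y| = 0.00141 S → |Z| = 1/|Y| = 707 Ω, ∠Z = −∠Y = -82.9°

-82.9°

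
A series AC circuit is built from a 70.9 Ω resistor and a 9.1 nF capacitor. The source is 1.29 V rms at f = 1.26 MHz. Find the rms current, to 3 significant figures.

17.9 mA

ω = 2πf = 7.917e+06 rad/s
X_C = 1/(ωC) = 13.9 Ω
Z = 70.9 − j13.9 Ω
|Z| = √(70.9² + 13.9²) = 72.2 Ω
I = V/|Z| = 1.29/72.2 = 17.9 mA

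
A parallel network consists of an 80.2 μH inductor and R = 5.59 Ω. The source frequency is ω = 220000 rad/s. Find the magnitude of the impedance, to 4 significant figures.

5.329 Ω

X_L = ωL = 17.64 Ω
Parallel: admittances add. Y = 1/R + 1/(jωL)
Y = (0.1789 − j0.05668) S
|Y| = 0.1877 S → |Z| = 1/|Y| = 5.329 Ω, ∠Z = −∠Y = 17.58°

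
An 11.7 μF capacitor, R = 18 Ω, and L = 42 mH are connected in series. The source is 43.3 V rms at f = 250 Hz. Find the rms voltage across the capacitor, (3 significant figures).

ω = 2πf = 1571 rad/s
X_L = ωL = 66.0 Ω
X_C = 1/(ωC) = 54.4 Ω
Net reactance X = X_L − X_C = 11.6 Ω
Z = 18.0 + j11.6 Ω
|Z| = √(18.0² + 11.6²) = 21.4 Ω
I = V/|Z| = 2.02 A
V_C = I·|Z_C| = 2.02 × 54.4 = 110 V

110 V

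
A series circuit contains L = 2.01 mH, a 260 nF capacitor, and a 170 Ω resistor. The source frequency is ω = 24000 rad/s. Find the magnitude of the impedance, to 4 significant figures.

X_L = ωL = 48.24 Ω
X_C = 1/(ωC) = 160.3 Ω
Net reactance X = X_L − X_C = -112.0 Ω
Z = 170.0 − j112.0 Ω
|Z| = √(170.0² + 112.0²) = 203.6 Ω

203.6 Ω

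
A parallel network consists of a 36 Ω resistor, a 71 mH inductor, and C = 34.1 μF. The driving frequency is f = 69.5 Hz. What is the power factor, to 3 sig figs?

0.848

ω = 2πf = 436.7 rad/s
X_L = ωL = 31.0 Ω
X_C = 1/(ωC) = 67.2 Ω
Parallel: admittances add. Y = 1/R + 1/(jωL) + jωC
Y = (0.0278 − j0.0174) S
|Y| = 0.0328 S → |Z| = 1/|Y| = 30.5 Ω, ∠Z = −∠Y = 32.0°
cos φ = cos(32.0°) = 0.848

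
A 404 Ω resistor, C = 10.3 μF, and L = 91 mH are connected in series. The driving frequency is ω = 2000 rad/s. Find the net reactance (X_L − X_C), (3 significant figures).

X_L = ωL = 182 Ω
X_C = 1/(ωC) = 48.5 Ω
X = 182 − 48.5 = 133 Ω

133 Ω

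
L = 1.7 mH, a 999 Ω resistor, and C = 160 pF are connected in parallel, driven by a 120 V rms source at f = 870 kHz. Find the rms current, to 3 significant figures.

ω = 2πf = 5.466e+06 rad/s
X_L = ωL = 9290 Ω
X_C = 1/(ωC) = 1140 Ω
Parallel: admittances add. Y = 1/R + 1/(jωL) + jωC
Y = (0.00100 + j0.000767) S
|Y| = 0.00126 S → |Z| = 1/|Y| = 793 Ω, ∠Z = −∠Y = -37.5°
I = V/|Z| = 120/793 = 151 mA

151 mA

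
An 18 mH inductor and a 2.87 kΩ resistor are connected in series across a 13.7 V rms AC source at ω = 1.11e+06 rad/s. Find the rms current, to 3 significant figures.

679 μA

X_L = ωL = 20000 Ω
Z = 2870 + j20000 Ω
|Z| = √(2870² + 20000²) = 20200 Ω
I = V/|Z| = 13.7/20200 = 679 μA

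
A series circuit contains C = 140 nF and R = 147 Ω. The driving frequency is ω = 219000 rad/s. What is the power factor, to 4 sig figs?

X_C = 1/(ωC) = 32.62 Ω
Z = 147.0 − j32.62 Ω
|Z| = √(147.0² + 32.62²) = 150.6 Ω
∠Z = arctan(-32.62/147.0) = -12.51°
cos φ = cos(-12.51°) = 0.9763

0.9763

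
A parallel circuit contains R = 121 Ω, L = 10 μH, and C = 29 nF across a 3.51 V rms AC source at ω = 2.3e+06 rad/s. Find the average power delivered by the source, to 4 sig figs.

101.8 mW

X_L = ωL = 23.00 Ω
X_C = 1/(ωC) = 14.99 Ω
Parallel: admittances add. Y = 1/R + 1/(jωL) + jωC
Y = (0.008264 + j0.02322) S
|Y| = 0.02465 S → |Z| = 1/|Y| = 40.57 Ω, ∠Z = −∠Y = -70.41°
I = V/|Z| = 86.52 mA
P = VI cos φ = 3.51 × 0.08652 × cos(-70.41°) = 101.8 mW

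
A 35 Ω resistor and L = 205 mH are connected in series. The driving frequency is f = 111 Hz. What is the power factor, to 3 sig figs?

0.238

ω = 2πf = 697.4 rad/s
X_L = ωL = 143 Ω
Z = 35.0 + j143 Ω
|Z| = √(35.0² + 143²) = 147 Ω
∠Z = arctan(143/35.0) = 76.2°
cos φ = cos(76.2°) = 0.238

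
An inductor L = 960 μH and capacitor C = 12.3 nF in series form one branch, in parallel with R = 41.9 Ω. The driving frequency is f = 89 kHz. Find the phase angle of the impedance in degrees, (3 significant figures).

6.11°

ω = 2πf = 559200 rad/s
X_L = ωL = 537 Ω
X_C = 1/(ωC) = 145 Ω
Branch 1: Z₁ = R = 41.9 Ω
Branch 2 (series LC): Z₂ = j(X_L − X_C) = j391 Ω
Parallel: Z = Z₁Z₂/(Z₁+Z₂), |Z| = 41.7 Ω, ∠Z = 6.11°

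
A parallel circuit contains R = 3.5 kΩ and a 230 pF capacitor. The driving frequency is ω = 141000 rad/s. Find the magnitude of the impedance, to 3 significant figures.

3480 Ω

X_C = 1/(ωC) = 30800 Ω
Parallel: admittances add. Y = 1/R + jωC
Y = (0.000286 + j3.24e-05) S
|Y| = 0.000288 S → |Z| = 1/|Y| = 3480 Ω, ∠Z = −∠Y = -6.48°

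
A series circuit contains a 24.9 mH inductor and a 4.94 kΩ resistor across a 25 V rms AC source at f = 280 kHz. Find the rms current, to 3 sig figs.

567 μA

ω = 2πf = 1.759e+06 rad/s
X_L = ωL = 43800 Ω
Z = 4940 + j43800 Ω
|Z| = √(4940² + 43800²) = 44100 Ω
I = V/|Z| = 25/44100 = 567 μA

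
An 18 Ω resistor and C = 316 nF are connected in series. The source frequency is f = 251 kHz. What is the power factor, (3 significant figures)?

0.994

ω = 2πf = 1.577e+06 rad/s
X_C = 1/(ωC) = 2.01 Ω
Z = 18.0 − j2.01 Ω
|Z| = √(18.0² + 2.01²) = 18.1 Ω
∠Z = arctan(-2.01/18.0) = -6.36°
cos φ = cos(-6.36°) = 0.994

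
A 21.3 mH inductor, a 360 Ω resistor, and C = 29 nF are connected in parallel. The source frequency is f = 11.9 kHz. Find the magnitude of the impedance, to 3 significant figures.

315 Ω

ω = 2πf = 74770 rad/s
X_L = ωL = 1590 Ω
X_C = 1/(ωC) = 461 Ω
Parallel: admittances add. Y = 1/R + 1/(jωL) + jωC
Y = (0.00278 + j0.00154) S
|Y| = 0.00318 S → |Z| = 1/|Y| = 315 Ω, ∠Z = −∠Y = -29.0°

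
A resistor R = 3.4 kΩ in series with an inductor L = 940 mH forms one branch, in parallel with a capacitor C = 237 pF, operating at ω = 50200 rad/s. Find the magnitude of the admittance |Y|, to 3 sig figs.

X_L = ωL = 47200 Ω
X_C = 1/(ωC) = 84100 Ω
Branch 1 (R+jX_L): Z₁ = 3400 + j47200 Ω, |Z₁| = 47300 Ω
Branch 2 (−jX_C): Z₂ = −j84100 Ω
Parallel: Z = Z₁Z₂/(Z₁+Z₂), |Z| = 107000 Ω, ∠Z = 80.6°
|Y| = 1/|Z| = 9.31 μS

9.31 μS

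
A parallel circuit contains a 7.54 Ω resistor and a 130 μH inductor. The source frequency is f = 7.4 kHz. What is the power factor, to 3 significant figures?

0.625

ω = 2πf = 46500 rad/s
X_L = ωL = 6.04 Ω
Parallel: admittances add. Y = 1/R + 1/(jωL)
Y = (0.133 − j0.165) S
|Y| = 0.212 S → |Z| = 1/|Y| = 4.72 Ω, ∠Z = −∠Y = 51.3°
cos φ = cos(51.3°) = 0.625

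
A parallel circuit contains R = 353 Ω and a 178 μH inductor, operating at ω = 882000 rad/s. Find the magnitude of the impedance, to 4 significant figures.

143.4 Ω

X_L = ωL = 157.0 Ω
Parallel: admittances add. Y = 1/R + 1/(jωL)
Y = (0.002833 − j0.006370) S
|Y| = 0.006971 S → |Z| = 1/|Y| = 143.4 Ω, ∠Z = −∠Y = 66.02°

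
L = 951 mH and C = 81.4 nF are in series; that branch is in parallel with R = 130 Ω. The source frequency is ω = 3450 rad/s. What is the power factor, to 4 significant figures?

X_L = ωL = 3281 Ω
X_C = 1/(ωC) = 3561 Ω
Branch 1: Z₁ = R = 130.0 Ω
Branch 2 (series LC): Z₂ = j(X_L − X_C) = −j279.9 Ω
Parallel: Z = Z₁Z₂/(Z₁+Z₂), |Z| = 117.9 Ω, ∠Z = -24.91°
cos φ = cos(-24.91°) = 0.9070

0.9070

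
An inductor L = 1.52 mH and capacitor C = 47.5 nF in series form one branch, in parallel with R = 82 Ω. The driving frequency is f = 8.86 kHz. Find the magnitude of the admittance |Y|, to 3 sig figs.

ω = 2πf = 55670 rad/s
X_L = ωL = 84.6 Ω
X_C = 1/(ωC) = 378 Ω
Branch 1: Z₁ = R = 82.0 Ω
Branch 2 (series LC): Z₂ = j(X_L − X_C) = −j294 Ω
Parallel: Z = Z₁Z₂/(Z₁+Z₂), |Z| = 79.0 Ω, ∠Z = -15.6°
|Y| = 1/|Z| = 12.7 mS

12.7 mS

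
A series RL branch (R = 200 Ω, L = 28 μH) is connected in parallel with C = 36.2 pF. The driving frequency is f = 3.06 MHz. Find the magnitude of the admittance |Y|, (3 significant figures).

1.12 mS

ω = 2πf = 1.923e+07 rad/s
X_L = ωL = 538 Ω
X_C = 1/(ωC) = 1440 Ω
Branch 1 (R+jX_L): Z₁ = 200 + j538 Ω, |Z₁| = 574 Ω
Branch 2 (−jX_C): Z₂ = −j1440 Ω
Parallel: Z = Z₁Z₂/(Z₁+Z₂), |Z| = 896 Ω, ∠Z = 57.1°
|Y| = 1/|Z| = 1.12 mS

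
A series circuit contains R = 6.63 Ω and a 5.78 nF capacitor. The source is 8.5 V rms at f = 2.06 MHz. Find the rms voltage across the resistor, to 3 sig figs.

ω = 2πf = 1.294e+07 rad/s
X_C = 1/(ωC) = 13.4 Ω
Z = 6.63 − j13.4 Ω
|Z| = √(6.63² + 13.4²) = 14.9 Ω
I = V/|Z| = 570 mA
V_R = I·|Z_R| = 0.570 × 6.63 = 3.78 V

3.78 V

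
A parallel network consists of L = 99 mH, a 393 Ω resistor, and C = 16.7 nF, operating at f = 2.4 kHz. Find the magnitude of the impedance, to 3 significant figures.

ω = 2πf = 15080 rad/s
X_L = ωL = 1490 Ω
X_C = 1/(ωC) = 3970 Ω
Parallel: admittances add. Y = 1/R + 1/(jωL) + jωC
Y = (0.00254 − j0.000418) S
|Y| = 0.00258 S → |Z| = 1/|Y| = 388 Ω, ∠Z = −∠Y = 9.33°

388 Ω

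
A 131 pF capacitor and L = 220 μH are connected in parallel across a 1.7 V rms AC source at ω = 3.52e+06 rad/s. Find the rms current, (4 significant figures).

1.411 mA

X_L = ωL = 774.4 Ω
X_C = 1/(ωC) = 2169 Ω
Parallel: admittances add. Y = 1/(jωL) + jωC
Y = (0 − j0.0008302) S
|Y| = 0.0008302 S → |Z| = 1/|Y| = 1205 Ω, ∠Z = −∠Y = 90.00°
I = V/|Z| = 1.7/1205 = 1.411 mA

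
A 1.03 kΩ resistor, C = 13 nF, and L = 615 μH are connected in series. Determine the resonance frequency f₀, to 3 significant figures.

ω₀ = 1/√(LC) = 1/√(0.000615 × 1.3e-08) = 353700 rad/s
f₀ = ω₀/(2π) = 56.3 kHz

56.3 kHz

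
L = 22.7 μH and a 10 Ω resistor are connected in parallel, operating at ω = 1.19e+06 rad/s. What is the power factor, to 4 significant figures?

0.9378

X_L = ωL = 27.01 Ω
Parallel: admittances add. Y = 1/R + 1/(jωL)
Y = (0.1000 − j0.03702) S
|Y| = 0.1066 S → |Z| = 1/|Y| = 9.378 Ω, ∠Z = −∠Y = 20.31°
cos φ = cos(20.31°) = 0.9378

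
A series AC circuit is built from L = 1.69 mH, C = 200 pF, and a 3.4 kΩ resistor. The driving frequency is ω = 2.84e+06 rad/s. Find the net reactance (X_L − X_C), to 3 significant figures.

X_L = ωL = 4800 Ω
X_C = 1/(ωC) = 1760 Ω
X = 4800 − 1760 = 3040 Ω

3040 Ω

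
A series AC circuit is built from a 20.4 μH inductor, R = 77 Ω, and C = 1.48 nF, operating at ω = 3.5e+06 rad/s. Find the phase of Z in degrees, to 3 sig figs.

-57.7°

X_L = ωL = 71.4 Ω
X_C = 1/(ωC) = 193 Ω
Net reactance X = X_L − X_C = -122 Ω
Z = 77.0 − j122 Ω
|Z| = √(77.0² + 122²) = 144 Ω
∠Z = arctan(-122/77.0) = -57.7°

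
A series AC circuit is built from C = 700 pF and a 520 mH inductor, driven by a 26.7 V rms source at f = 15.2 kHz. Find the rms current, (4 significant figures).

769.4 μA

ω = 2πf = 95500 rad/s
X_L = ωL = 49660 Ω
X_C = 1/(ωC) = 14960 Ω
Net reactance X = X_L − X_C = 34700 Ω
Z = j34700 Ω
|Z| = √(0² + 34700²) = 34700 Ω
I = V/|Z| = 26.7/34700 = 769.4 μA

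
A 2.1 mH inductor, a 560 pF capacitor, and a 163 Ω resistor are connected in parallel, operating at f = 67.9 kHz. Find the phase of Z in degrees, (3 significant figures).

8.14°

ω = 2πf = 426600 rad/s
X_L = ωL = 896 Ω
X_C = 1/(ωC) = 4190 Ω
Parallel: admittances add. Y = 1/R + 1/(jωL) + jωC
Y = (0.00613 − j0.000877) S
|Y| = 0.00620 S → |Z| = 1/|Y| = 161 Ω, ∠Z = −∠Y = 8.14°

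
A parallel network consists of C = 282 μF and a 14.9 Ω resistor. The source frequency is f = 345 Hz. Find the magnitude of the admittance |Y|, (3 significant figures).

ω = 2πf = 2168 rad/s
X_C = 1/(ωC) = 1.64 Ω
Parallel: admittances add. Y = 1/R + jωC
Y = (0.0671 + j0.611) S
|Y| = 0.615 S → |Z| = 1/|Y| = 1.63 Ω, ∠Z = −∠Y = -83.7°

615 mS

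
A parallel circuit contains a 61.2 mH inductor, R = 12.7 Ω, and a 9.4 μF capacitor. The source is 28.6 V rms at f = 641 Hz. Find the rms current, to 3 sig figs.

ω = 2πf = 4028 rad/s
X_L = ωL = 246 Ω
X_C = 1/(ωC) = 26.4 Ω
Parallel: admittances add. Y = 1/R + 1/(jωL) + jωC
Y = (0.0787 + j0.0338) S
|Y| = 0.0857 S → |Z| = 1/|Y| = 11.7 Ω, ∠Z = −∠Y = -23.2°
I = V/|Z| = 28.6/11.7 = 2.45 A

2.45 A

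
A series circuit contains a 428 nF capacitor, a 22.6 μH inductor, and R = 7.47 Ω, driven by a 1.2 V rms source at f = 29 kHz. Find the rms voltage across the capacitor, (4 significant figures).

1.341 V

ω = 2πf = 182200 rad/s
X_L = ωL = 4.118 Ω
X_C = 1/(ωC) = 12.82 Ω
Net reactance X = X_L − X_C = -8.705 Ω
Z = 7.470 − j8.705 Ω
|Z| = √(7.470² + 8.705²) = 11.47 Ω
I = V/|Z| = 104.6 mA
V_C = I·|Z_C| = 0.1046 × 12.82 = 1.341 V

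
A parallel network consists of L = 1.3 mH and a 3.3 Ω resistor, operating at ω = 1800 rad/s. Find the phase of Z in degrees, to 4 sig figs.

X_L = ωL = 2.340 Ω
Parallel: admittances add. Y = 1/R + 1/(jωL)
Y = (0.3030 − j0.4274) S
|Y| = 0.5239 S → |Z| = 1/|Y| = 1.909 Ω, ∠Z = −∠Y = 54.66°

54.66°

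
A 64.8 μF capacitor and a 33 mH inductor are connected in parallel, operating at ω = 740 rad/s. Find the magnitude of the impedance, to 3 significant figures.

143 Ω

X_L = ωL = 24.4 Ω
X_C = 1/(ωC) = 20.9 Ω
Parallel: admittances add. Y = 1/(jωL) + jωC
Y = (0 + j0.00700) S
|Y| = 0.00700 S → |Z| = 1/|Y| = 143 Ω, ∠Z = −∠Y = -90.0°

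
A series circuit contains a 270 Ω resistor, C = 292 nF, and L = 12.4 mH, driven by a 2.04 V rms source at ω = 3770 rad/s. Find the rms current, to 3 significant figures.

2.26 mA

X_L = ωL = 46.7 Ω
X_C = 1/(ωC) = 908 Ω
Net reactance X = X_L − X_C = -862 Ω
Z = 270 − j862 Ω
|Z| = √(270² + 862²) = 903 Ω
I = V/|Z| = 2.04/903 = 2.26 mA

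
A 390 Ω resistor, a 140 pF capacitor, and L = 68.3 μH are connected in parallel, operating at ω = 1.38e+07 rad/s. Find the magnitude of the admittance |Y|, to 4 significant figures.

X_L = ωL = 942.5 Ω
X_C = 1/(ωC) = 517.6 Ω
Parallel: admittances add. Y = 1/R + 1/(jωL) + jωC
Y = (0.002564 + j0.0008710) S
|Y| = 0.002708 S → |Z| = 1/|Y| = 369.3 Ω, ∠Z = −∠Y = -18.76°

2.708 mS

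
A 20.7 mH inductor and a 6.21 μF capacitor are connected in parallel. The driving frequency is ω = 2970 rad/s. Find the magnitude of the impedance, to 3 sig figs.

459 Ω

X_L = ωL = 61.5 Ω
X_C = 1/(ωC) = 54.2 Ω
Parallel: admittances add. Y = 1/(jωL) + jωC
Y = (0 + j0.00218) S
|Y| = 0.00218 S → |Z| = 1/|Y| = 459 Ω, ∠Z = −∠Y = -90.0°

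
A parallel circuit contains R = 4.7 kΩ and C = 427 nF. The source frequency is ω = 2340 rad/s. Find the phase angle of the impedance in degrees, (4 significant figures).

X_C = 1/(ωC) = 1001 Ω
Parallel: admittances add. Y = 1/R + jωC
Y = (0.0002128 + j0.0009992) S
|Y| = 0.001022 S → |Z| = 1/|Y| = 978.9 Ω, ∠Z = −∠Y = -77.98°

-77.98°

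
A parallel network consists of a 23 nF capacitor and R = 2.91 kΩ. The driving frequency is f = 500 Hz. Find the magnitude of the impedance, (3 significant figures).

ω = 2πf = 3142 rad/s
X_C = 1/(ωC) = 13800 Ω
Parallel: admittances add. Y = 1/R + jωC
Y = (0.000344 + j7.23e-05) S
|Y| = 0.000351 S → |Z| = 1/|Y| = 2850 Ω, ∠Z = −∠Y = -11.9°

2850 Ω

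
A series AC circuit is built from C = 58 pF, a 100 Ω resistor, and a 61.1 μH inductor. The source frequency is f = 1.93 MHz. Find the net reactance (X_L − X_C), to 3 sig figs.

ω = 2πf = 1.213e+07 rad/s
X_L = ωL = 741 Ω
X_C = 1/(ωC) = 1420 Ω
X = 741 − 1420 = -681 Ω

-681 Ω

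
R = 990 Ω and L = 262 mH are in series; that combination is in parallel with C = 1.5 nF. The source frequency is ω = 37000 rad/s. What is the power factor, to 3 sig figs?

0.218

X_L = ωL = 9690 Ω
X_C = 1/(ωC) = 18000 Ω
Branch 1 (R+jX_L): Z₁ = 990 + j9690 Ω, |Z₁| = 9740 Ω
Branch 2 (−jX_C): Z₂ = −j18000 Ω
Parallel: Z = Z₁Z₂/(Z₁+Z₂), |Z| = 20900 Ω, ∠Z = 77.4°
cos φ = cos(77.4°) = 0.218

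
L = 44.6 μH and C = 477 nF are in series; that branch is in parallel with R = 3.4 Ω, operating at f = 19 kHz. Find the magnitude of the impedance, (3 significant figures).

ω = 2πf = 119400 rad/s
X_L = ωL = 5.32 Ω
X_C = 1/(ωC) = 17.6 Ω
Branch 1: Z₁ = R = 3.40 Ω
Branch 2 (series LC): Z₂ = j(X_L − X_C) = −j12.2 Ω
Parallel: Z = Z₁Z₂/(Z₁+Z₂), |Z| = 3.28 Ω, ∠Z = -15.5°

3.28 Ω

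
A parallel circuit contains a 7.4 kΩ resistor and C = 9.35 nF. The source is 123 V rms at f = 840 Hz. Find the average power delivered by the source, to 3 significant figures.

2.04 W

ω = 2πf = 5278 rad/s
X_C = 1/(ωC) = 20300 Ω
Parallel: admittances add. Y = 1/R + jωC
Y = (0.000135 + j4.93e-05) S
|Y| = 0.000144 S → |Z| = 1/|Y| = 6950 Ω, ∠Z = −∠Y = -20.1°
I = V/|Z| = 17.7 mA
P = VI cos φ = 123 × 0.0177 × cos(-20.1°) = 2.04 W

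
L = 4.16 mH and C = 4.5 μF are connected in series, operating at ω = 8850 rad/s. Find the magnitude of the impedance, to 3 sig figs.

X_L = ωL = 36.8 Ω
X_C = 1/(ωC) = 25.1 Ω
Net reactance X = X_L − X_C = 11.7 Ω
Z = j11.7 Ω
|Z| = √(0² + 11.7²) = 11.7 Ω

11.7 Ω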